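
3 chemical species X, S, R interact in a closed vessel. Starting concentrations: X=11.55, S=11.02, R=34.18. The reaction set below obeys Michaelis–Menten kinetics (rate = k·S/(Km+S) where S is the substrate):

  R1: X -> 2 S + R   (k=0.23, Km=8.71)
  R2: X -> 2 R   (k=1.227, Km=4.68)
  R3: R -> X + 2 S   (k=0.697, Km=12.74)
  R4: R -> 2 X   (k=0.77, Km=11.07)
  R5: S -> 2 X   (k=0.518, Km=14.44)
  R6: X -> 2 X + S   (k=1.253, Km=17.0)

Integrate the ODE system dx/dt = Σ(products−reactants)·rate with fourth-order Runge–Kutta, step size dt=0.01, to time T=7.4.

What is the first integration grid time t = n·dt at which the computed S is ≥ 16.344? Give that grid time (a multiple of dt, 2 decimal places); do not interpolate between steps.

Threshold first reached at t = 3.27

RK4 with dt=0.01: 740 steps to T=7.4. Trajectory (selected grid times):
t=0.00: X=11.55 S=11.02 R=34.18
t=0.82: X=12.90 S=12.31 R=34.85
t=1.64: X=14.27 S=13.64 R=35.56
t=2.47: X=15.69 S=15.01 R=36.32
t=3.26: X=17.08 S=16.34 R=37.07
t=3.27: X=17.09 S=16.35 R=37.08
t=3.29: X=17.13 S=16.39 R=37.10
t=4.11: X=18.59 S=17.79 R=37.90
t=4.93: X=20.09 S=19.21 R=38.73
t=5.76: X=21.62 S=20.68 R=39.60
t=6.58: X=23.17 S=22.15 R=40.47
t=7.40: X=24.74 S=23.64 R=41.36
S(3.26)=16.335 < 16.344 but S(3.27)=16.352 ≥ 16.344, so the first grid time is t=3.27.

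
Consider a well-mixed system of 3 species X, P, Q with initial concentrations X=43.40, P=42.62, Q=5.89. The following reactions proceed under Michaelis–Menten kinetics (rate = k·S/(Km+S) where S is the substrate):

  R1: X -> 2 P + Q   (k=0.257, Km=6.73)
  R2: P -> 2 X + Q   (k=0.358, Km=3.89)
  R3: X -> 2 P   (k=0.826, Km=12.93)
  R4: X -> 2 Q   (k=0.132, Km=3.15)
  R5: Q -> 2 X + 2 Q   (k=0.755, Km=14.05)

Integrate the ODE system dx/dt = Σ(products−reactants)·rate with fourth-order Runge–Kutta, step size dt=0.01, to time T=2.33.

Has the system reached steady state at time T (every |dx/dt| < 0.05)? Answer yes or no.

Steady state at T: no

RK4 with dt=0.01: 233 steps to T=2.33. Trajectory (selected grid times):
t=0.00: X=43.40 P=42.62 Q=5.89
t=0.26: X=43.43 P=42.98 Q=6.16
t=0.52: X=43.47 P=43.34 Q=6.42
t=0.78: X=43.51 P=43.70 Q=6.69
t=1.04: X=43.55 P=44.07 Q=6.97
t=1.29: X=43.60 P=44.41 Q=7.23
t=1.55: X=43.65 P=44.77 Q=7.50
t=1.81: X=43.70 P=45.14 Q=7.78
t=2.07: X=43.76 P=45.50 Q=8.06
t=2.33: X=43.82 P=45.86 Q=8.34
Rates at T: R1=0.2228, R2=0.3300, R3=0.6378, R4=0.1231, R5=0.2812
dx/dt at T (Σ net stoichiometry × rate): X=+0.2387, P=+1.3912, Q=+1.0803
Largest |dx/dt| is |+1.3912| (P) ≥ 0.05 → not steady.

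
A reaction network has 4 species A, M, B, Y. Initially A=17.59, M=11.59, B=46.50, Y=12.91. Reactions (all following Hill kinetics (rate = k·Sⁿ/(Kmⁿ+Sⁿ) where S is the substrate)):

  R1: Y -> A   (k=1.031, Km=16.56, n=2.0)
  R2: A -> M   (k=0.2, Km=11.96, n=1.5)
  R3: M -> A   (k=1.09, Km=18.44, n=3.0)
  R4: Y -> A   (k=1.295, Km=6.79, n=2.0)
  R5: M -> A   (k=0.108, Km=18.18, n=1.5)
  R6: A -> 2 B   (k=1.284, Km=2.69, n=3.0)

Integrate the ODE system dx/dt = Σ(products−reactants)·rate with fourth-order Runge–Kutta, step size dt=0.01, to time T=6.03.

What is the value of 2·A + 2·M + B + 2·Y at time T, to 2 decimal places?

Check how each reaction changes W = 2·A + 2·M + B + 2·Y (weight of products minus weight of reactants):
R1: Y -> A: (2·1) − (2·1) = 2 − 2 = 0
R2: A -> M: (2·1) − (2·1) = 2 − 2 = 0
R3: M -> A: (2·1) − (2·1) = 2 − 2 = 0
R4: Y -> A: (2·1) − (2·1) = 2 − 2 = 0
R5: M -> A: (2·1) − (2·1) = 2 − 2 = 0
R6: A -> 2 B: (1·2) − (2·1) = 2 − 2 = 0
Every reaction leaves W unchanged, so W is conserved and no simulation is needed: W(T) = W(0) = 2·17.59 + 2·11.59 + 46.50 + 2·12.91 = 130.68

Value at T = 130.68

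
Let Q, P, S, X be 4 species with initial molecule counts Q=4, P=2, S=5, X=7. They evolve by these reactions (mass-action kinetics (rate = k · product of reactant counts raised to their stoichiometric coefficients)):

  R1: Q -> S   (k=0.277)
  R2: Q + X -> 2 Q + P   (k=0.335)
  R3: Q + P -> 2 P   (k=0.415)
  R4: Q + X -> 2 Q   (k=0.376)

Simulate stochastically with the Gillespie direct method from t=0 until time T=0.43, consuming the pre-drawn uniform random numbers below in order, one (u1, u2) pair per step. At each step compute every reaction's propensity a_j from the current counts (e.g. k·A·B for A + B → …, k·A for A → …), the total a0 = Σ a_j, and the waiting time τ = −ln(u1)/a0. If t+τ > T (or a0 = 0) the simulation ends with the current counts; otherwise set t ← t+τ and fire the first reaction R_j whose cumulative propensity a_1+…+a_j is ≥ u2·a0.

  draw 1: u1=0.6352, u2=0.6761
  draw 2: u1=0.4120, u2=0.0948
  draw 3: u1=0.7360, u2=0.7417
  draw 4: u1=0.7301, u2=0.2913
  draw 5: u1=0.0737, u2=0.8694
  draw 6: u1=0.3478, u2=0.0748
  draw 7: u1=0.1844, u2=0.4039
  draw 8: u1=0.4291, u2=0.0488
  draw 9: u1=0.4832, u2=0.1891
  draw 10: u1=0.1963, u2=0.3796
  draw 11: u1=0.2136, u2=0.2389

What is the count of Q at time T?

Q at T = 6

t=0.000: Q=4 P=2 S=5 X=7
Draw 1: a1=1.108, a2=9.380, a3=3.320, a4=10.528, a0=24.336; τ=−ln(0.6352)/24.336=0.019 → t=0.019; u2·a0=0.6761·24.336=16.454; a1+…+a3=13.808 < 16.454 ≤ a1+…+a4=24.336 → R4 fires; Q=5 P=2 S=5 X=6
Draw 2: a1=1.385, a2=10.050, a3=4.150, a4=11.280, a0=26.865; τ=−ln(0.4120)/26.865=0.033 → t=0.052; u2·a0=0.0948·26.865=2.547; a1=1.385 < 2.547 ≤ a1+a2=11.435 → R2 fires; Q=6 P=3 S=5 X=5
Draw 3: a1=1.662, a2=10.050, a3=7.470, a4=11.280, a0=30.462; τ=−ln(0.7360)/30.462=0.010 → t=0.062; u2·a0=0.7417·30.462=22.594; a1+…+a3=19.182 < 22.594 ≤ a1+…+a4=30.462 → R4 fires; Q=7 P=3 S=5 X=4
Draw 4: a1=1.939, a2=9.380, a3=8.715, a4=10.528, a0=30.562; τ=−ln(0.7301)/30.562=0.010 → t=0.072; u2·a0=0.2913·30.562=8.903; a1=1.939 < 8.903 ≤ a1+a2=11.319 → R2 fires; Q=8 P=4 S=5 X=3
Draw 5: a1=2.216, a2=8.040, a3=13.280, a4=9.024, a0=32.560; τ=−ln(0.0737)/32.560=0.080 → t=0.152; u2·a0=0.8694·32.560=28.308; a1+…+a3=23.536 < 28.308 ≤ a1+…+a4=32.560 → R4 fires; Q=9 P=4 S=5 X=2
Draw 6: a1=2.493, a2=6.030, a3=14.940, a4=6.768, a0=30.231; τ=−ln(0.3478)/30.231=0.035 → t=0.187; u2·a0=0.0748·30.231=2.261 ≤ a1=2.493 → R1 fires; Q=8 P=4 S=6 X=2
Draw 7: a1=2.216, a2=5.360, a3=13.280, a4=6.016, a0=26.872; τ=−ln(0.1844)/26.872=0.063 → t=0.250; u2·a0=0.4039·26.872=10.854; a1+a2=7.576 < 10.854 ≤ a1+…+a3=20.856 → R3 fires; Q=7 P=5 S=6 X=2
Draw 8: a1=1.939, a2=4.690, a3=14.525, a4=5.264, a0=26.418; τ=−ln(0.4291)/26.418=0.032 → t=0.282; u2·a0=0.0488·26.418=1.289 ≤ a1=1.939 → R1 fires; Q=6 P=5 S=7 X=2
Draw 9: a1=1.662, a2=4.020, a3=12.450, a4=4.512, a0=22.644; τ=−ln(0.4832)/22.644=0.032 → t=0.314; u2·a0=0.1891·22.644=4.282; a1=1.662 < 4.282 ≤ a1+a2=5.682 → R2 fires; Q=7 P=6 S=7 X=1
Draw 10: a1=1.939, a2=2.345, a3=17.430, a4=2.632, a0=24.346; τ=−ln(0.1963)/24.346=0.067 → t=0.381; u2·a0=0.3796·24.346=9.242; a1+a2=4.284 < 9.242 ≤ a1+…+a3=21.714 → R3 fires; Q=6 P=7 S=7 X=1
Draw 11: a1=1.662, a2=2.010, a3=17.430, a4=2.256, a0=23.358; τ=−ln(0.2136)/23.358=0.066 → t=0.447 > T=0.43: stop.
Read off Q at T=0.43: 6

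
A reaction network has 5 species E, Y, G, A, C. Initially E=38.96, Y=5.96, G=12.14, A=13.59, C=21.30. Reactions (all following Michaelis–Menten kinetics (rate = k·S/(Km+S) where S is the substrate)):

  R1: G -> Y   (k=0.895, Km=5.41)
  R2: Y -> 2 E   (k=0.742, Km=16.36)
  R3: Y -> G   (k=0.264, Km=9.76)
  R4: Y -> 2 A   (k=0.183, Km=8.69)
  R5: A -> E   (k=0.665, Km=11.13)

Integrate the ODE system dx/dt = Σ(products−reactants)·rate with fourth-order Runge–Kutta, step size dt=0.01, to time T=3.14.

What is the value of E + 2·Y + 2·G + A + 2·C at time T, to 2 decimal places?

Check how each reaction changes W = E + 2·Y + 2·G + A + 2·C (weight of products minus weight of reactants):
R1: G -> Y: (2·1) − (2·1) = 2 − 2 = 0
R2: Y -> 2 E: (1·2) − (2·1) = 2 − 2 = 0
R3: Y -> G: (2·1) − (2·1) = 2 − 2 = 0
R4: Y -> 2 A: (1·2) − (2·1) = 2 − 2 = 0
R5: A -> E: (1·1) − (1·1) = 1 − 1 = 0
Every reaction leaves W unchanged, so W is conserved and no simulation is needed: W(T) = W(0) = 38.96 + 2·5.96 + 2·12.14 + 13.59 + 2·21.30 = 131.35

Value at T = 131.35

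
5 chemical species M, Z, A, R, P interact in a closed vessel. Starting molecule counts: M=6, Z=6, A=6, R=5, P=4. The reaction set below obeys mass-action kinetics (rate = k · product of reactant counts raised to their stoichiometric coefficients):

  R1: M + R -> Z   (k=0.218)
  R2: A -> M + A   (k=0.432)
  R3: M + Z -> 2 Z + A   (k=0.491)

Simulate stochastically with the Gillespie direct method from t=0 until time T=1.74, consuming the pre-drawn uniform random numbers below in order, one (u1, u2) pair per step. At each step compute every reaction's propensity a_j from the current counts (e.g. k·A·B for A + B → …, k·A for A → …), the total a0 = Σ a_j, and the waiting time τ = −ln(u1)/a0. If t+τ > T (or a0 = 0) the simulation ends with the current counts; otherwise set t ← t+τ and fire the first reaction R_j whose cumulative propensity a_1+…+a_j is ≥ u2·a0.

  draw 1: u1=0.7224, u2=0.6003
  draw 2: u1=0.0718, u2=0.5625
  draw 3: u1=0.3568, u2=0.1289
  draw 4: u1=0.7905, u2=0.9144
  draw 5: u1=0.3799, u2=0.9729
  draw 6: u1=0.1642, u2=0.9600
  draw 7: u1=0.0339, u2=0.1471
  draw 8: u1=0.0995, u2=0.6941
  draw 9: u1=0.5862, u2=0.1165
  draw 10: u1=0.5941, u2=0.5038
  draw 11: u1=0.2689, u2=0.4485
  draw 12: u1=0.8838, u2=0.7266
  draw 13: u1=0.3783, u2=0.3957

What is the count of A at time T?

A at T = 14

t=0.000: M=6 Z=6 A=6 R=5 P=4
Draw 1: a1=6.540, a2=2.592, a3=17.676, a0=26.808; τ=−ln(0.7224)/26.808=0.012 → t=0.012; u2·a0=0.6003·26.808=16.093; a1+a2=9.132 < 16.093 ≤ a1+…+a3=26.808 → R3 fires; M=5 Z=7 A=7 R=5 P=4
Draw 2: a1=5.450, a2=3.024, a3=17.185, a0=25.659; τ=−ln(0.0718)/25.659=0.103 → t=0.115; u2·a0=0.5625·25.659=14.433; a1+a2=8.474 < 14.433 ≤ a1+…+a3=25.659 → R3 fires; M=4 Z=8 A=8 R=5 P=4
Draw 3: a1=4.360, a2=3.456, a3=15.712, a0=23.528; τ=−ln(0.3568)/23.528=0.044 → t=0.159; u2·a0=0.1289·23.528=3.033 ≤ a1=4.360 → R1 fires; M=3 Z=9 A=8 R=4 P=4
Draw 4: a1=2.616, a2=3.456, a3=13.257, a0=19.329; τ=−ln(0.7905)/19.329=0.012 → t=0.171; u2·a0=0.9144·19.329=17.674; a1+a2=6.072 < 17.674 ≤ a1+…+a3=19.329 → R3 fires; M=2 Z=10 A=9 R=4 P=4
Draw 5: a1=1.744, a2=3.888, a3=9.820, a0=15.452; τ=−ln(0.3799)/15.452=0.063 → t=0.233; u2·a0=0.9729·15.452=15.033; a1+a2=5.632 < 15.033 ≤ a1+…+a3=15.452 → R3 fires; M=1 Z=11 A=10 R=4 P=4
Draw 6: a1=0.872, a2=4.320, a3=5.401, a0=10.593; τ=−ln(0.1642)/10.593=0.171 → t=0.404; u2·a0=0.9600·10.593=10.169; a1+a2=5.192 < 10.169 ≤ a1+…+a3=10.593 → R3 fires; M=0 Z=12 A=11 R=4 P=4
Draw 7: a1=0.000, a2=4.752, a3=0.000, a0=4.752; τ=−ln(0.0339)/4.752=0.712 → t=1.116; u2·a0=0.1471·4.752=0.699; a1=0.000 < 0.699 ≤ a1+a2=4.752 → R2 fires; M=1 Z=12 A=11 R=4 P=4
Draw 8: a1=0.872, a2=4.752, a3=5.892, a0=11.516; τ=−ln(0.0995)/11.516=0.200 → t=1.317; u2·a0=0.6941·11.516=7.993; a1+a2=5.624 < 7.993 ≤ a1+…+a3=11.516 → R3 fires; M=0 Z=13 A=12 R=4 P=4
Draw 9: a1=0.000, a2=5.184, a3=0.000, a0=5.184; τ=−ln(0.5862)/5.184=0.103 → t=1.420; u2·a0=0.1165·5.184=0.604; a1=0.000 < 0.604 ≤ a1+a2=5.184 → R2 fires; M=1 Z=13 A=12 R=4 P=4
Draw 10: a1=0.872, a2=5.184, a3=6.383, a0=12.439; τ=−ln(0.5941)/12.439=0.042 → t=1.461; u2·a0=0.5038·12.439=6.267; a1+a2=6.056 < 6.267 ≤ a1+…+a3=12.439 → R3 fires; M=0 Z=14 A=13 R=4 P=4
Draw 11: a1=0.000, a2=5.616, a3=0.000, a0=5.616; τ=−ln(0.2689)/5.616=0.234 → t=1.695; u2·a0=0.4485·5.616=2.519; a1=0.000 < 2.519 ≤ a1+a2=5.616 → R2 fires; M=1 Z=14 A=13 R=4 P=4
Draw 12: a1=0.872, a2=5.616, a3=6.874, a0=13.362; τ=−ln(0.8838)/13.362=0.009 → t=1.705; u2·a0=0.7266·13.362=9.709; a1+a2=6.488 < 9.709 ≤ a1+…+a3=13.362 → R3 fires; M=0 Z=15 A=14 R=4 P=4
Draw 13: a1=0.000, a2=6.048, a3=0.000, a0=6.048; τ=−ln(0.3783)/6.048=0.161 → t=1.865 > T=1.74: stop.
Read off A at T=1.74: 14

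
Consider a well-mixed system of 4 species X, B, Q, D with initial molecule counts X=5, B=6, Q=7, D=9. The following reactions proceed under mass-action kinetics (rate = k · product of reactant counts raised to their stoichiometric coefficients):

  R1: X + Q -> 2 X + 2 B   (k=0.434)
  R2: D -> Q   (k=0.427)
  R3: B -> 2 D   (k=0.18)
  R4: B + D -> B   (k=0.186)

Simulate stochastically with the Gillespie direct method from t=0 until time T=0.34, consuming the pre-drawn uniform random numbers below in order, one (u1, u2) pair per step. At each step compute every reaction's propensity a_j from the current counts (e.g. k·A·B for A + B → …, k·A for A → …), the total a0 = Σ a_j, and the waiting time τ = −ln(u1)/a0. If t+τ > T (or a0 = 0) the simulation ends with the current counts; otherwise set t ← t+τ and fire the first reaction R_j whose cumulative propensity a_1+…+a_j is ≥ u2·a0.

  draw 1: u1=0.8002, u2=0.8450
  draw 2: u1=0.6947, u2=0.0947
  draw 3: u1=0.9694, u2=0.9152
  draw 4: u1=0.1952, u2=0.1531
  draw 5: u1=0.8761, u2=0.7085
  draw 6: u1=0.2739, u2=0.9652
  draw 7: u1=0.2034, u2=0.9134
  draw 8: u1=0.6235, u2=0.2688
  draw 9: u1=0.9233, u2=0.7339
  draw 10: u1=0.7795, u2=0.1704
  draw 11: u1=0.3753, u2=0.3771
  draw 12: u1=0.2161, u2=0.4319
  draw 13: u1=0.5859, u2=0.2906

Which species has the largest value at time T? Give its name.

Dominant species at T: B

t=0.000: X=5 B=6 Q=7 D=9
Draw 1: a1=15.190, a2=3.843, a3=1.080, a4=10.044, a0=30.157; τ=−ln(0.8002)/30.157=0.007 → t=0.007; u2·a0=0.8450·30.157=25.483; a1+…+a3=20.113 < 25.483 ≤ a1+…+a4=30.157 → R4 fires; X=5 B=6 Q=7 D=8
Draw 2: a1=15.190, a2=3.416, a3=1.080, a4=8.928, a0=28.614; τ=−ln(0.6947)/28.614=0.013 → t=0.020; u2·a0=0.0947·28.614=2.710 ≤ a1=15.190 → R1 fires; X=6 B=8 Q=6 D=8
Draw 3: a1=15.624, a2=3.416, a3=1.440, a4=11.904, a0=32.384; τ=−ln(0.9694)/32.384=0.001 → t=0.021; u2·a0=0.9152·32.384=29.638; a1+…+a3=20.480 < 29.638 ≤ a1+…+a4=32.384 → R4 fires; X=6 B=8 Q=6 D=7
Draw 4: a1=15.624, a2=2.989, a3=1.440, a4=10.416, a0=30.469; τ=−ln(0.1952)/30.469=0.054 → t=0.075; u2·a0=0.1531·30.469=4.665 ≤ a1=15.624 → R1 fires; X=7 B=10 Q=5 D=7
Draw 5: a1=15.190, a2=2.989, a3=1.800, a4=13.020, a0=32.999; τ=−ln(0.8761)/32.999=0.004 → t=0.079; u2·a0=0.7085·32.999=23.380; a1+…+a3=19.979 < 23.380 ≤ a1+…+a4=32.999 → R4 fires; X=7 B=10 Q=5 D=6
Draw 6: a1=15.190, a2=2.562, a3=1.800, a4=11.160, a0=30.712; τ=−ln(0.2739)/30.712=0.042 → t=0.121; u2·a0=0.9652·30.712=29.643; a1+…+a3=19.552 < 29.643 ≤ a1+…+a4=30.712 → R4 fires; X=7 B=10 Q=5 D=5
Draw 7: a1=15.190, a2=2.135, a3=1.800, a4=9.300, a0=28.425; τ=−ln(0.2034)/28.425=0.056 → t=0.177; u2·a0=0.9134·28.425=25.963; a1+…+a3=19.125 < 25.963 ≤ a1+…+a4=28.425 → R4 fires; X=7 B=10 Q=5 D=4
Draw 8: a1=15.190, a2=1.708, a3=1.800, a4=7.440, a0=26.138; τ=−ln(0.6235)/26.138=0.018 → t=0.195; u2·a0=0.2688·26.138=7.026 ≤ a1=15.190 → R1 fires; X=8 B=12 Q=4 D=4
Draw 9: a1=13.888, a2=1.708, a3=2.160, a4=8.928, a0=26.684; τ=−ln(0.9233)/26.684=0.003 → t=0.198; u2·a0=0.7339·26.684=19.583; a1+…+a3=17.756 < 19.583 ≤ a1+…+a4=26.684 → R4 fires; X=8 B=12 Q=4 D=3
Draw 10: a1=13.888, a2=1.281, a3=2.160, a4=6.696, a0=24.025; τ=−ln(0.7795)/24.025=0.010 → t=0.208; u2·a0=0.1704·24.025=4.094 ≤ a1=13.888 → R1 fires; X=9 B=14 Q=3 D=3
Draw 11: a1=11.718, a2=1.281, a3=2.520, a4=7.812, a0=23.331; τ=−ln(0.3753)/23.331=0.042 → t=0.250; u2·a0=0.3771·23.331=8.798 ≤ a1=11.718 → R1 fires; X=10 B=16 Q=2 D=3
Draw 12: a1=8.680, a2=1.281, a3=2.880, a4=8.928, a0=21.769; τ=−ln(0.2161)/21.769=0.070 → t=0.321; u2·a0=0.4319·21.769=9.402; a1=8.680 < 9.402 ≤ a1+a2=9.961 → R2 fires; X=10 B=16 Q=3 D=2
Draw 13: a1=13.020, a2=0.854, a3=2.880, a4=5.952, a0=22.706; τ=−ln(0.5859)/22.706=0.024 → t=0.344 > T=0.34: stop.
At T=0.34: X=10 B=16 Q=3 D=2; the largest is B.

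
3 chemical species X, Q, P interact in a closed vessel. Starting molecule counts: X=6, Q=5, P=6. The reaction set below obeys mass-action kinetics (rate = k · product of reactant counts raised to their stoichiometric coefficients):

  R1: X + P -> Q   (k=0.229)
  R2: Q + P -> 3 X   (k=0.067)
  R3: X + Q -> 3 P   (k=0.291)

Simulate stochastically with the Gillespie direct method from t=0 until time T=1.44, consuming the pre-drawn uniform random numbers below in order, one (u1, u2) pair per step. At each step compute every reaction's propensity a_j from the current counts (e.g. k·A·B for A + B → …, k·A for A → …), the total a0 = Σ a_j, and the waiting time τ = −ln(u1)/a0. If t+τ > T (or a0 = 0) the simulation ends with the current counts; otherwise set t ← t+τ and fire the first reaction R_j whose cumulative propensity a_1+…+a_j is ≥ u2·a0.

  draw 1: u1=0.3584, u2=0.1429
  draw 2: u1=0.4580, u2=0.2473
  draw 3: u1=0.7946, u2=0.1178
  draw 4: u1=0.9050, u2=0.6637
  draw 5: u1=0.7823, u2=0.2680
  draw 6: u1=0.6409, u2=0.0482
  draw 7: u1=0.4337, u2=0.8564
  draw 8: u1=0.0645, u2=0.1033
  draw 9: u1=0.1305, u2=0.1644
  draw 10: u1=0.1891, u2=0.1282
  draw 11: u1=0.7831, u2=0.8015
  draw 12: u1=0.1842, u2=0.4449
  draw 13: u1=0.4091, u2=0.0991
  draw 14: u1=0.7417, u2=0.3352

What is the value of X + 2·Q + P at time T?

Check how each reaction changes W = X + 2·Q + P (weight of products minus weight of reactants):
R1: X + P -> Q: (2·1) − (1·1 + 1·1) = 2 − 2 = 0
R2: Q + P -> 3 X: (1·3) − (2·1 + 1·1) = 3 − 3 = 0
R3: X + Q -> 3 P: (1·3) − (1·1 + 2·1) = 3 − 3 = 0
Every reaction leaves W unchanged, so W is conserved and no simulation is needed: W(T) = W(0) = 6 + 2·5 + 6 = 22

Value at T = 22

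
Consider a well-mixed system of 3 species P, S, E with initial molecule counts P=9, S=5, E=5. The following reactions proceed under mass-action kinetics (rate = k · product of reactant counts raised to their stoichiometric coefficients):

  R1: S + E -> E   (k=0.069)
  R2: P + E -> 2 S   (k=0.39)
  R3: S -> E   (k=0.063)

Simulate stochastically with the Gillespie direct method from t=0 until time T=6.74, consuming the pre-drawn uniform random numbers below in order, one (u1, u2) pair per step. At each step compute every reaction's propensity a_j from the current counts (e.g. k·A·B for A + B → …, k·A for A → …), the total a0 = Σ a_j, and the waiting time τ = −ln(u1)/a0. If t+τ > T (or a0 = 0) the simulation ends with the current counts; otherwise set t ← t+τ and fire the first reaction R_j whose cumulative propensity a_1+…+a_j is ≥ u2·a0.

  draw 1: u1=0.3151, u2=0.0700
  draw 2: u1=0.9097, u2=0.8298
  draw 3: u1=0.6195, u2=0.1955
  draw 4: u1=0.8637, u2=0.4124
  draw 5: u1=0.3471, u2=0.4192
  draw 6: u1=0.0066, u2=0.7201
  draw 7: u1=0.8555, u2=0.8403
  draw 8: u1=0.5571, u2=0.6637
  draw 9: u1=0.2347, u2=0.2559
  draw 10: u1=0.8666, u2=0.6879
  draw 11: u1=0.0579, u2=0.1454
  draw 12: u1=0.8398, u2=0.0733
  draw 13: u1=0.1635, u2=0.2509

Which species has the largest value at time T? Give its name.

Dominant species at T: S

t=0.000: P=9 S=5 E=5
Draw 1: a1=1.725, a2=17.550, a3=0.315, a0=19.590; τ=−ln(0.3151)/19.590=0.059 → t=0.059; u2·a0=0.0700·19.590=1.371 ≤ a1=1.725 → R1 fires; P=9 S=4 E=5
Draw 2: a1=1.380, a2=17.550, a3=0.252, a0=19.182; τ=−ln(0.9097)/19.182=0.005 → t=0.064; u2·a0=0.8298·19.182=15.917; a1=1.380 < 15.917 ≤ a1+a2=18.930 → R2 fires; P=8 S=6 E=4
Draw 3: a1=1.656, a2=12.480, a3=0.378, a0=14.514; τ=−ln(0.6195)/14.514=0.033 → t=0.097; u2·a0=0.1955·14.514=2.837; a1=1.656 < 2.837 ≤ a1+a2=14.136 → R2 fires; P=7 S=8 E=3
Draw 4: a1=1.656, a2=8.190, a3=0.504, a0=10.350; τ=−ln(0.8637)/10.350=0.014 → t=0.111; u2·a0=0.4124·10.350=4.268; a1=1.656 < 4.268 ≤ a1+a2=9.846 → R2 fires; P=6 S=10 E=2
Draw 5: a1=1.380, a2=4.680, a3=0.630, a0=6.690; τ=−ln(0.3471)/6.690=0.158 → t=0.269; u2·a0=0.4192·6.690=2.804; a1=1.380 < 2.804 ≤ a1+a2=6.060 → R2 fires; P=5 S=12 E=1
Draw 6: a1=0.828, a2=1.950, a3=0.756, a0=3.534; τ=−ln(0.0066)/3.534=1.421 → t=1.690; u2·a0=0.7201·3.534=2.545; a1=0.828 < 2.545 ≤ a1+a2=2.778 → R2 fires; P=4 S=14 E=0
Draw 7: a1=0.000, a2=0.000, a3=0.882, a0=0.882; τ=−ln(0.8555)/0.882=0.177 → t=1.867; u2·a0=0.8403·0.882=0.741; a1+a2=0.000 < 0.741 ≤ a1+…+a3=0.882 → R3 fires; P=4 S=13 E=1
Draw 8: a1=0.897, a2=1.560, a3=0.819, a0=3.276; τ=−ln(0.5571)/3.276=0.179 → t=2.045; u2·a0=0.6637·3.276=2.174; a1=0.897 < 2.174 ≤ a1+a2=2.457 → R2 fires; P=3 S=15 E=0
Draw 9: a1=0.000, a2=0.000, a3=0.945, a0=0.945; τ=−ln(0.2347)/0.945=1.534 → t=3.579; u2·a0=0.2559·0.945=0.242; a1+a2=0.000 < 0.242 ≤ a1+…+a3=0.945 → R3 fires; P=3 S=14 E=1
Draw 10: a1=0.966, a2=1.170, a3=0.882, a0=3.018; τ=−ln(0.8666)/3.018=0.047 → t=3.627; u2·a0=0.6879·3.018=2.076; a1=0.966 < 2.076 ≤ a1+a2=2.136 → R2 fires; P=2 S=16 E=0
Draw 11: a1=0.000, a2=0.000, a3=1.008, a0=1.008; τ=−ln(0.0579)/1.008=2.826 → t=6.453; u2·a0=0.1454·1.008=0.147; a1+a2=0.000 < 0.147 ≤ a1+…+a3=1.008 → R3 fires; P=2 S=15 E=1
Draw 12: a1=1.035, a2=0.780, a3=0.945, a0=2.760; τ=−ln(0.8398)/2.760=0.063 → t=6.516; u2·a0=0.0733·2.760=0.202 ≤ a1=1.035 → R1 fires; P=2 S=14 E=1
Draw 13: a1=0.966, a2=0.780, a3=0.882, a0=2.628; τ=−ln(0.1635)/2.628=0.689 → t=7.205 > T=6.74: stop.
At T=6.74: P=2 S=14 E=1; the largest is S.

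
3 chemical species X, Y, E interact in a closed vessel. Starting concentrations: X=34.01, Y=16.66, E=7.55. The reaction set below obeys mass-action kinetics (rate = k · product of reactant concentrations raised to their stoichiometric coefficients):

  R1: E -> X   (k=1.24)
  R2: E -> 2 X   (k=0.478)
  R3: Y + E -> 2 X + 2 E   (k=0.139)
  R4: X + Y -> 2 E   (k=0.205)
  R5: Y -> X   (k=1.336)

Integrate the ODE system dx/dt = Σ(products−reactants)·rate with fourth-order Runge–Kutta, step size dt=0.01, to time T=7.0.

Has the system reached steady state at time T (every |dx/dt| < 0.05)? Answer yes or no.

Steady state at T: yes

RK4 with dt=0.01: 700 steps to T=7.0. Trajectory (selected grid times):
t=0.00: X=34.01 Y=16.66 E=7.55
t=0.78: X=62.01 Y=0.00 E=9.92
t=1.56: X=71.37 Y=0.00 E=2.60
t=2.33: X=73.80 Y=0.00 E=0.69
t=3.11: X=74.45 Y=0.00 E=0.18
t=3.89: X=74.62 Y=0.00 E=0.05
t=4.67: X=74.67 Y=0.00 E=0.01
t=5.44: X=74.68 Y=0.00 E=0.00
t=6.22: X=74.68 Y=0.00 E=0.00
t=7.00: X=74.68 Y=0.00 E=0.00
Rates at T: R1=0.0003, R2=0.0001, R3=0.0000, R4=0.0000, R5=0.0000
dx/dt at T (Σ net stoichiometry × rate): X=+0.0005, Y=-0.0000, E=-0.0004
Largest |dx/dt| is |+0.0005| (X) < 0.05 → steady.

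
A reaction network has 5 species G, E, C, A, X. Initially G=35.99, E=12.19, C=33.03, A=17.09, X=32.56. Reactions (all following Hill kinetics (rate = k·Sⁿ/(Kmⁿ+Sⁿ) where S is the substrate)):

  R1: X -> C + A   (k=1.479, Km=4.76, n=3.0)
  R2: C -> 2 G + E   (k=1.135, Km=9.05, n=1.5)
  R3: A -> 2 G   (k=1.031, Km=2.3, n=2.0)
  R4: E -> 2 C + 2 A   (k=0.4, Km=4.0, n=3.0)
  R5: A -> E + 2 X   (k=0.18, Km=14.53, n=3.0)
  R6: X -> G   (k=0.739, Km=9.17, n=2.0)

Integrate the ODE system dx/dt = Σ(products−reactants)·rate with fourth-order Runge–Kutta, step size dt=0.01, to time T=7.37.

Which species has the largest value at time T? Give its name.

RK4 with dt=0.01: 737 steps to T=7.37. Trajectory (selected grid times):
t=0.00: G=35.99 E=12.19 C=33.03 A=17.09 X=32.56
t=0.82: G=39.84 E=12.78 C=34.06 A=18.01 X=30.98
t=1.64: G=43.71 E=13.38 C=35.08 A=18.92 X=29.42
t=2.46: G=47.57 E=13.99 C=36.10 A=19.83 X=27.87
t=3.28: G=51.44 E=14.61 C=37.12 A=20.74 X=26.33
t=4.09: G=55.27 E=15.22 C=38.13 A=21.63 X=24.83
t=4.91: G=59.14 E=15.85 C=39.14 A=22.53 X=23.33
t=5.73: G=63.02 E=16.49 C=40.15 A=23.42 X=21.84
t=6.55: G=66.88 E=17.12 C=41.15 A=24.31 X=20.38
t=7.37: G=70.75 E=17.77 C=42.15 A=25.19 X=18.93
At T=7.37: G=70.75 E=17.77 C=42.15 A=25.19 X=18.93; the largest is G.

Dominant species at T: G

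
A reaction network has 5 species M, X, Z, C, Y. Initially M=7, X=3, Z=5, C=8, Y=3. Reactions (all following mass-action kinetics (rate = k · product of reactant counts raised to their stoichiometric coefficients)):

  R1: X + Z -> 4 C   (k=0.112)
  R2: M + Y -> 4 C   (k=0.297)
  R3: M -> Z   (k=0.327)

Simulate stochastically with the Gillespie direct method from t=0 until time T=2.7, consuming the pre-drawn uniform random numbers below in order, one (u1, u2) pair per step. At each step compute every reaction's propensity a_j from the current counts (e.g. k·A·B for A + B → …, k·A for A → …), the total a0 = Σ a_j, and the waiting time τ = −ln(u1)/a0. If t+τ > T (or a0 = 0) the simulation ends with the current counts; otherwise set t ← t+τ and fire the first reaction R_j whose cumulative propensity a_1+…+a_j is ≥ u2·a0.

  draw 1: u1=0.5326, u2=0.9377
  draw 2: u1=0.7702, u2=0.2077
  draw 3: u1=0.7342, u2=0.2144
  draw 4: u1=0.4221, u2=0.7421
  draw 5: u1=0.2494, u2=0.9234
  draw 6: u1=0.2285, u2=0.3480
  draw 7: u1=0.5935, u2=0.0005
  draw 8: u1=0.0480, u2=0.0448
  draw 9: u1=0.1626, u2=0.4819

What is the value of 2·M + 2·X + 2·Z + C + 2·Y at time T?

Value at T = 44

Check how each reaction changes W = 2·M + 2·X + 2·Z + C + 2·Y (weight of products minus weight of reactants):
R1: X + Z -> 4 C: (1·4) − (2·1 + 2·1) = 4 − 4 = 0
R2: M + Y -> 4 C: (1·4) − (2·1 + 2·1) = 4 − 4 = 0
R3: M -> Z: (2·1) − (2·1) = 2 − 2 = 0
Every reaction leaves W unchanged, so W is conserved and no simulation is needed: W(T) = W(0) = 2·7 + 2·3 + 2·5 + 8 + 2·3 = 44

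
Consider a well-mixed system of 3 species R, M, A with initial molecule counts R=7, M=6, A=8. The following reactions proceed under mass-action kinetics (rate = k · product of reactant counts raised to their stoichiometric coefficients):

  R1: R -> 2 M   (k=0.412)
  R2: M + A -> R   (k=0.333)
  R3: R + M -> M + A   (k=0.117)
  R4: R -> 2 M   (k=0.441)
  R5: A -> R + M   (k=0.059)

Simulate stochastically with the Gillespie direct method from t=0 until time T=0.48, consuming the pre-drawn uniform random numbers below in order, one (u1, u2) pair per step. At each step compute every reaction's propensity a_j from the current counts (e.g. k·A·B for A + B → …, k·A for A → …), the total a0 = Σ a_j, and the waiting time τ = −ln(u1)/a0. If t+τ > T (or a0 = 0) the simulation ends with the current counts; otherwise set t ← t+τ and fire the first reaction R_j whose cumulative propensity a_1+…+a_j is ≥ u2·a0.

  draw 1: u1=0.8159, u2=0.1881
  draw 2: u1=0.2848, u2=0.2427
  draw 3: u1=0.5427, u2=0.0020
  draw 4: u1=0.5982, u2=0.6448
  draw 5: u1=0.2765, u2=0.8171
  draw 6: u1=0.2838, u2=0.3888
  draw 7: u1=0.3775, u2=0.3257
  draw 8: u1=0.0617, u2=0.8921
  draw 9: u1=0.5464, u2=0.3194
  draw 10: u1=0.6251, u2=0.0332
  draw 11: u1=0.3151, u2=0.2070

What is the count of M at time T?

t=0.000: R=7 M=6 A=8
Draw 1: a1=2.884, a2=15.984, a3=4.914, a4=3.087, a5=0.472, a0=27.341; τ=−ln(0.8159)/27.341=0.007 → t=0.007; u2·a0=0.1881·27.341=5.143; a1=2.884 < 5.143 ≤ a1+a2=18.868 → R2 fires; R=8 M=5 A=7
Draw 2: a1=3.296, a2=11.655, a3=4.680, a4=3.528, a5=0.413, a0=23.572; τ=−ln(0.2848)/23.572=0.053 → t=0.061; u2·a0=0.2427·23.572=5.721; a1=3.296 < 5.721 ≤ a1+a2=14.951 → R2 fires; R=9 M=4 A=6
Draw 3: a1=3.708, a2=7.992, a3=4.212, a4=3.969, a5=0.354, a0=20.235; τ=−ln(0.5427)/20.235=0.030 → t=0.091; u2·a0=0.0020·20.235=0.040 ≤ a1=3.708 → R1 fires; R=8 M=6 A=6
Draw 4: a1=3.296, a2=11.988, a3=5.616, a4=3.528, a5=0.354, a0=24.782; τ=−ln(0.5982)/24.782=0.021 → t=0.112; u2·a0=0.6448·24.782=15.979; a1+a2=15.284 < 15.979 ≤ a1+…+a3=20.900 → R3 fires; R=7 M=6 A=7
Draw 5: a1=2.884, a2=13.986, a3=4.914, a4=3.087, a5=0.413, a0=25.284; τ=−ln(0.2765)/25.284=0.051 → t=0.163; u2·a0=0.8171·25.284=20.660; a1+a2=16.870 < 20.660 ≤ a1+…+a3=21.784 → R3 fires; R=6 M=6 A=8
Draw 6: a1=2.472, a2=15.984, a3=4.212, a4=2.646, a5=0.472, a0=25.786; τ=−ln(0.2838)/25.786=0.049 → t=0.211; u2·a0=0.3888·25.786=10.026; a1=2.472 < 10.026 ≤ a1+a2=18.456 → R2 fires; R=7 M=5 A=7
Draw 7: a1=2.884, a2=11.655, a3=4.095, a4=3.087, a5=0.413, a0=22.134; τ=−ln(0.3775)/22.134=0.044 → t=0.255; u2·a0=0.3257·22.134=7.209; a1=2.884 < 7.209 ≤ a1+a2=14.539 → R2 fires; R=8 M=4 A=6
Draw 8: a1=3.296, a2=7.992, a3=3.744, a4=3.528, a5=0.354, a0=18.914; τ=−ln(0.0617)/18.914=0.147 → t=0.403; u2·a0=0.8921·18.914=16.873; a1+…+a3=15.032 < 16.873 ≤ a1+…+a4=18.560 → R4 fires; R=7 M=6 A=6
Draw 9: a1=2.884, a2=11.988, a3=4.914, a4=3.087, a5=0.354, a0=23.227; τ=−ln(0.5464)/23.227=0.026 → t=0.429; u2·a0=0.3194·23.227=7.419; a1=2.884 < 7.419 ≤ a1+a2=14.872 → R2 fires; R=8 M=5 A=5
Draw 10: a1=3.296, a2=8.325, a3=4.680, a4=3.528, a5=0.295, a0=20.124; τ=−ln(0.6251)/20.124=0.023 → t=0.452; u2·a0=0.0332·20.124=0.668 ≤ a1=3.296 → R1 fires; R=7 M=7 A=5
Draw 11: a1=2.884, a2=11.655, a3=5.733, a4=3.087, a5=0.295, a0=23.654; τ=−ln(0.3151)/23.654=0.049 → t=0.501 > T=0.48: stop.
Read off M at T=0.48: 7

M at T = 7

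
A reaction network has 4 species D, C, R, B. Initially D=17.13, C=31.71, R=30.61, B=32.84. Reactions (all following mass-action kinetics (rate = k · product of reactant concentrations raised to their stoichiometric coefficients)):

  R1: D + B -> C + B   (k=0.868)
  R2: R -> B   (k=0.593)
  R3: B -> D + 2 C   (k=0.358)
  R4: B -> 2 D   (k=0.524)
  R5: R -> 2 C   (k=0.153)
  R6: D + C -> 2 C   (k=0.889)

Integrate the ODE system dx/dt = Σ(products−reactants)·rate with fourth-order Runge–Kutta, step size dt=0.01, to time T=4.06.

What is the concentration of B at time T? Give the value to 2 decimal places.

B at T = 3.65

RK4 with dt=0.01: 406 steps to T=4.06. Trajectory (selected grid times):
t=0.00: D=17.13 C=31.71 R=30.61 B=32.84
t=0.45: D=0.41 C=80.96 R=21.88 B=27.75
t=0.90: D=0.28 C=107.71 R=15.64 B=22.70
t=1.35: D=0.20 C=129.09 R=11.18 B=18.16
t=1.80: D=0.14 C=145.88 R=7.99 B=14.28
t=2.26: D=0.10 C=159.16 R=5.67 B=11.02
t=2.71: D=0.08 C=169.11 R=4.05 B=8.46
t=3.16: D=0.06 C=176.67 R=2.90 B=6.44
t=3.61: D=0.04 C=182.39 R=2.07 B=4.86
t=4.06: D=0.03 C=186.68 R=1.48 B=3.65
Read off B at T=4.06: 3.65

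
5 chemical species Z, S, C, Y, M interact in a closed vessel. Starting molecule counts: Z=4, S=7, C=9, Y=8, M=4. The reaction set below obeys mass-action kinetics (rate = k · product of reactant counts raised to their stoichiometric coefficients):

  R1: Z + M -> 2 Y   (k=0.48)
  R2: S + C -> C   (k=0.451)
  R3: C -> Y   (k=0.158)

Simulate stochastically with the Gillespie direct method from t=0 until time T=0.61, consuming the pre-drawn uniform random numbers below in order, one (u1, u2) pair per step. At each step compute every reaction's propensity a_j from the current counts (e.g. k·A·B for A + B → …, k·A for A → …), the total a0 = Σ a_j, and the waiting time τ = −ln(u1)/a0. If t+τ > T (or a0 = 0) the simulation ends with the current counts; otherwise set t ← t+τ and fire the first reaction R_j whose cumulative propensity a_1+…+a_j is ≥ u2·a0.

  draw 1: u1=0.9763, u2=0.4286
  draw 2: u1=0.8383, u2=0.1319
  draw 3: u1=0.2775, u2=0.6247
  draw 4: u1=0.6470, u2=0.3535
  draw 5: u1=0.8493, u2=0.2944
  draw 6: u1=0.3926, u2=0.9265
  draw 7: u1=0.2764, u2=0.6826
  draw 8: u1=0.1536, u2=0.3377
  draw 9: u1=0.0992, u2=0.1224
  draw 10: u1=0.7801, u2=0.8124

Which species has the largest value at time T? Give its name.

t=0.000: Z=4 S=7 C=9 Y=8 M=4
Draw 1: a1=7.680, a2=28.413, a3=1.422, a0=37.515; τ=−ln(0.9763)/37.515=0.001 → t=0.001; u2·a0=0.4286·37.515=16.079; a1=7.680 < 16.079 ≤ a1+a2=36.093 → R2 fires; Z=4 S=6 C=9 Y=8 M=4
Draw 2: a1=7.680, a2=24.354, a3=1.422, a0=33.456; τ=−ln(0.8383)/33.456=0.005 → t=0.006; u2·a0=0.1319·33.456=4.413 ≤ a1=7.680 → R1 fires; Z=3 S=6 C=9 Y=10 M=3
Draw 3: a1=4.320, a2=24.354, a3=1.422, a0=30.096; τ=−ln(0.2775)/30.096=0.043 → t=0.049; u2·a0=0.6247·30.096=18.801; a1=4.320 < 18.801 ≤ a1+a2=28.674 → R2 fires; Z=3 S=5 C=9 Y=10 M=3
Draw 4: a1=4.320, a2=20.295, a3=1.422, a0=26.037; τ=−ln(0.6470)/26.037=0.017 → t=0.065; u2·a0=0.3535·26.037=9.204; a1=4.320 < 9.204 ≤ a1+a2=24.615 → R2 fires; Z=3 S=4 C=9 Y=10 M=3
Draw 5: a1=4.320, a2=16.236, a3=1.422, a0=21.978; τ=−ln(0.8493)/21.978=0.007 → t=0.073; u2·a0=0.2944·21.978=6.470; a1=4.320 < 6.470 ≤ a1+a2=20.556 → R2 fires; Z=3 S=3 C=9 Y=10 M=3
Draw 6: a1=4.320, a2=12.177, a3=1.422, a0=17.919; τ=−ln(0.3926)/17.919=0.052 → t=0.125; u2·a0=0.9265·17.919=16.602; a1+a2=16.497 < 16.602 ≤ a1+…+a3=17.919 → R3 fires; Z=3 S=3 C=8 Y=11 M=3
Draw 7: a1=4.320, a2=10.824, a3=1.264, a0=16.408; τ=−ln(0.2764)/16.408=0.078 → t=0.203; u2·a0=0.6826·16.408=11.200; a1=4.320 < 11.200 ≤ a1+a2=15.144 → R2 fires; Z=3 S=2 C=8 Y=11 M=3
Draw 8: a1=4.320, a2=7.216, a3=1.264, a0=12.800; τ=−ln(0.1536)/12.800=0.146 → t=0.350; u2·a0=0.3377·12.800=4.323; a1=4.320 < 4.323 ≤ a1+a2=11.536 → R2 fires; Z=3 S=1 C=8 Y=11 M=3
Draw 9: a1=4.320, a2=3.608, a3=1.264, a0=9.192; τ=−ln(0.0992)/9.192=0.251 → t=0.601; u2·a0=0.1224·9.192=1.125 ≤ a1=4.320 → R1 fires; Z=2 S=1 C=8 Y=13 M=2
Draw 10: a1=1.920, a2=3.608, a3=1.264, a0=6.792; τ=−ln(0.7801)/6.792=0.037 → t=0.638 > T=0.61: stop.
At T=0.61: Z=2 S=1 C=8 Y=13 M=2; the largest is Y.

Dominant species at T: Y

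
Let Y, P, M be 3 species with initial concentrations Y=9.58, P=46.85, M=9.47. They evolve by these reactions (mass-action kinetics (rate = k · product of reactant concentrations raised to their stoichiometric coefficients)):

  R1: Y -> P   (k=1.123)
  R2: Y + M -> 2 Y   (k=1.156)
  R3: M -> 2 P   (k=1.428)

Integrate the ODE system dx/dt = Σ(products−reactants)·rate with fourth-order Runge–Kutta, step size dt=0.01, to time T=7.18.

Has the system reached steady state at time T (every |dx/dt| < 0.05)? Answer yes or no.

RK4 with dt=0.01: 718 steps to T=7.18. Trajectory (selected grid times):
t=0.00: Y=9.58 P=46.85 M=9.47
t=0.80: Y=7.68 P=59.06 M=0.00
t=1.60: Y=3.13 P=63.61 M=0.00
t=2.39: Y=1.29 P=65.45 M=0.00
t=3.19: Y=0.52 P=66.21 M=0.00
t=3.99: Y=0.21 P=66.52 M=0.00
t=4.79: Y=0.09 P=66.65 M=0.00
t=5.58: Y=0.04 P=66.70 M=0.00
t=6.38: Y=0.01 P=66.72 M=0.00
t=7.18: Y=0.01 P=66.73 M=0.00
Rates at T: R1=0.0067, R2=0.0000, R3=0.0000
dx/dt at T (Σ net stoichiometry × rate): Y=-0.0067, P=+0.0067, M=-0.0000
Largest |dx/dt| is |+0.0067| (P) < 0.05 → steady.

Steady state at T: yes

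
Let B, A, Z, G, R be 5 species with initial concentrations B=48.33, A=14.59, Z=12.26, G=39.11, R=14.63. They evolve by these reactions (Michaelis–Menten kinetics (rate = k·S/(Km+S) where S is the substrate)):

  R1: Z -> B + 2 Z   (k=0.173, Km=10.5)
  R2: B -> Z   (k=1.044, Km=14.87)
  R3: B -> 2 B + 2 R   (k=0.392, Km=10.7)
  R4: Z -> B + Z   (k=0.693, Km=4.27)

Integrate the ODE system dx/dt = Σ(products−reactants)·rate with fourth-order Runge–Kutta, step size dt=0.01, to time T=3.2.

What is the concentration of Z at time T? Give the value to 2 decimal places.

RK4 with dt=0.01: 320 steps to T=3.2. Trajectory (selected grid times):
t=0.00: B=48.33 A=14.59 Z=12.26 G=39.11 R=14.63
t=0.36: B=48.38 A=14.59 Z=12.58 G=39.11 R=14.86
t=0.71: B=48.43 A=14.59 Z=12.89 G=39.11 R=15.09
t=1.07: B=48.48 A=14.59 Z=13.22 G=39.11 R=15.32
t=1.42: B=48.53 A=14.59 Z=13.53 G=39.11 R=15.54
t=1.78: B=48.58 A=14.59 Z=13.85 G=39.11 R=15.77
t=2.13: B=48.63 A=14.59 Z=14.17 G=39.11 R=16.00
t=2.49: B=48.69 A=14.59 Z=14.49 G=39.11 R=16.23
t=2.84: B=48.74 A=14.59 Z=14.81 G=39.11 R=16.45
t=3.20: B=48.80 A=14.59 Z=15.13 G=39.11 R=16.69
Read off Z at T=3.2: 15.13

Z at T = 15.13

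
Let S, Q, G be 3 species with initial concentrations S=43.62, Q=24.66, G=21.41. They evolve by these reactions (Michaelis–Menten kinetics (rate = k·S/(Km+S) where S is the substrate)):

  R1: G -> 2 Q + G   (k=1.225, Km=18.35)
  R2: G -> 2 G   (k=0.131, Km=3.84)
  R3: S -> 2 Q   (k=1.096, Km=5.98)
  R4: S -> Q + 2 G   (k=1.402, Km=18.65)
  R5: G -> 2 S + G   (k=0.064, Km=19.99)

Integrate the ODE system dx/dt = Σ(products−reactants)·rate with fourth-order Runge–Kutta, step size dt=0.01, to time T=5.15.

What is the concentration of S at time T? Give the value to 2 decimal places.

RK4 with dt=0.01: 515 steps to T=5.15. Trajectory (selected grid times):
t=0.00: S=43.62 Q=24.66 G=21.41
t=0.57: S=42.55 Q=27.08 G=22.59
t=1.14: S=41.49 Q=29.50 G=23.76
t=1.72: S=40.42 Q=31.98 G=24.94
t=2.29: S=39.37 Q=34.42 G=26.10
t=2.86: S=38.33 Q=36.87 G=27.24
t=3.43: S=37.30 Q=39.33 G=28.38
t=4.01: S=36.26 Q=41.83 G=29.52
t=4.58: S=35.24 Q=44.30 G=30.64
t=5.15: S=34.23 Q=46.76 G=31.75
Read off S at T=5.15: 34.23

S at T = 34.23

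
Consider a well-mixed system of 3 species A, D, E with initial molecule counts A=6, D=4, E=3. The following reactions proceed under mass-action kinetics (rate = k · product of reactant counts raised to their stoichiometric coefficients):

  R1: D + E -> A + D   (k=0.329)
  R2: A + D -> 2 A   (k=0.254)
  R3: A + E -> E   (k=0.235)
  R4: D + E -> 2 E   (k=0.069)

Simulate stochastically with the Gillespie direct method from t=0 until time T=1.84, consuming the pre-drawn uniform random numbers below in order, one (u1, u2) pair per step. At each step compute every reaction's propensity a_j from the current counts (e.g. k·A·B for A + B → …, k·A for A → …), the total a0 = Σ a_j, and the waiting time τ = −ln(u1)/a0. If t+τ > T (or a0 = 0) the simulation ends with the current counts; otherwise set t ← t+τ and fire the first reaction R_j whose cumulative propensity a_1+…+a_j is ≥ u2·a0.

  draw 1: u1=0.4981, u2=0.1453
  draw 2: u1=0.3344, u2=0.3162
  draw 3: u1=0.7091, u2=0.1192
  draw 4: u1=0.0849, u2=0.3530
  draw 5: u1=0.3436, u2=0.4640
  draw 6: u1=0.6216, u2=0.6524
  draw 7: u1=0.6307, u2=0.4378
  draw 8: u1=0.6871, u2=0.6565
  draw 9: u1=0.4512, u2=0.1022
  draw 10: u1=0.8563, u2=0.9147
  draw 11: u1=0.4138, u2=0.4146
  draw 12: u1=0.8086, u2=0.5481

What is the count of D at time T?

t=0.000: A=6 D=4 E=3
Draw 1: a1=3.948, a2=6.096, a3=4.230, a4=0.828, a0=15.102; τ=−ln(0.4981)/15.102=0.046 → t=0.046; u2·a0=0.1453·15.102=2.194 ≤ a1=3.948 → R1 fires; A=7 D=4 E=2
Draw 2: a1=2.632, a2=7.112, a3=3.290, a4=0.552, a0=13.586; τ=−ln(0.3344)/13.586=0.081 → t=0.127; u2·a0=0.3162·13.586=4.296; a1=2.632 < 4.296 ≤ a1+a2=9.744 → R2 fires; A=8 D=3 E=2
Draw 3: a1=1.974, a2=6.096, a3=3.760, a4=0.414, a0=12.244; τ=−ln(0.7091)/12.244=0.028 → t=0.155; u2·a0=0.1192·12.244=1.459 ≤ a1=1.974 → R1 fires; A=9 D=3 E=1
Draw 4: a1=0.987, a2=6.858, a3=2.115, a4=0.207, a0=10.167; τ=−ln(0.0849)/10.167=0.243 → t=0.397; u2·a0=0.3530·10.167=3.589; a1=0.987 < 3.589 ≤ a1+a2=7.845 → R2 fires; A=10 D=2 E=1
Draw 5: a1=0.658, a2=5.080, a3=2.350, a4=0.138, a0=8.226; τ=−ln(0.3436)/8.226=0.130 → t=0.527; u2·a0=0.4640·8.226=3.817; a1=0.658 < 3.817 ≤ a1+a2=5.738 → R2 fires; A=11 D=1 E=1
Draw 6: a1=0.329, a2=2.794, a3=2.585, a4=0.069, a0=5.777; τ=−ln(0.6216)/5.777=0.082 → t=0.610; u2·a0=0.6524·5.777=3.769; a1+a2=3.123 < 3.769 ≤ a1+…+a3=5.708 → R3 fires; A=10 D=1 E=1
Draw 7: a1=0.329, a2=2.540, a3=2.350, a4=0.069, a0=5.288; τ=−ln(0.6307)/5.288=0.087 → t=0.697; u2·a0=0.4378·5.288=2.315; a1=0.329 < 2.315 ≤ a1+a2=2.869 → R2 fires; A=11 D=0 E=1
Draw 8: a1=0.000, a2=0.000, a3=2.585, a4=0.000, a0=2.585; τ=−ln(0.6871)/2.585=0.145 → t=0.842; u2·a0=0.6565·2.585=1.697; a1+a2=0.000 < 1.697 ≤ a1+…+a3=2.585 → R3 fires; A=10 D=0 E=1
Draw 9: a1=0.000, a2=0.000, a3=2.350, a4=0.000, a0=2.350; τ=−ln(0.4512)/2.350=0.339 → t=1.181; u2·a0=0.1022·2.350=0.240; a1+a2=0.000 < 0.240 ≤ a1+…+a3=2.350 → R3 fires; A=9 D=0 E=1
Draw 10: a1=0.000, a2=0.000, a3=2.115, a4=0.000, a0=2.115; τ=−ln(0.8563)/2.115=0.073 → t=1.254; u2·a0=0.9147·2.115=1.935; a1+a2=0.000 < 1.935 ≤ a1+…+a3=2.115 → R3 fires; A=8 D=0 E=1
Draw 11: a1=0.000, a2=0.000, a3=1.880, a4=0.000, a0=1.880; τ=−ln(0.4138)/1.880=0.469 → t=1.723; u2·a0=0.4146·1.880=0.779; a1+a2=0.000 < 0.779 ≤ a1+…+a3=1.880 → R3 fires; A=7 D=0 E=1
Draw 12: a1=0.000, a2=0.000, a3=1.645, a4=0.000, a0=1.645; τ=−ln(0.8086)/1.645=0.129 → t=1.852 > T=1.84: stop.
Read off D at T=1.84: 0

D at T = 0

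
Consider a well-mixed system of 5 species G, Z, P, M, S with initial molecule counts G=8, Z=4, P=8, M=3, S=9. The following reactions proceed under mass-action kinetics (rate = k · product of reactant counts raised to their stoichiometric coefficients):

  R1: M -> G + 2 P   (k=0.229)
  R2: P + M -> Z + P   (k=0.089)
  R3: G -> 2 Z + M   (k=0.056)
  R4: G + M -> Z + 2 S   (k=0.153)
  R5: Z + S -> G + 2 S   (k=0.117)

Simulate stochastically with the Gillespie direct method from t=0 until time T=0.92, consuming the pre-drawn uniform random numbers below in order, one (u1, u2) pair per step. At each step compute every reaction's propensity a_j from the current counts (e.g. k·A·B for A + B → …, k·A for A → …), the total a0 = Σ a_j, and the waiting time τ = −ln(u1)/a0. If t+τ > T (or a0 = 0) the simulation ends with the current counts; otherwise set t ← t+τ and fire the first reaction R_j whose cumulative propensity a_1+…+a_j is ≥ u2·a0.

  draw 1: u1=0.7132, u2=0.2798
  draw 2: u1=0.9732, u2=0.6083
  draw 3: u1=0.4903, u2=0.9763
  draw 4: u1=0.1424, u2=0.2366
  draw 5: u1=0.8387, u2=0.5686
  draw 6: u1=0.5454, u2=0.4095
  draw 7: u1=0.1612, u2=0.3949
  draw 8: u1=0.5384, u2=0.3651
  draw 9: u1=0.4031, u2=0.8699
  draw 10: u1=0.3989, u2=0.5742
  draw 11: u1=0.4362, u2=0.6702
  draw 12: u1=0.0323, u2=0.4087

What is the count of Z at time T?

Z at T = 2

t=0.000: G=8 Z=4 P=8 M=3 S=9
Draw 1: a1=0.687, a2=2.136, a3=0.448, a4=3.672, a5=4.212, a0=11.155; τ=−ln(0.7132)/11.155=0.030 → t=0.030; u2·a0=0.2798·11.155=3.121; a1+a2=2.823 < 3.121 ≤ a1+…+a3=3.271 → R3 fires; G=7 Z=6 P=8 M=4 S=9
Draw 2: a1=0.916, a2=2.848, a3=0.392, a4=4.284, a5=6.318, a0=14.758; τ=−ln(0.9732)/14.758=0.002 → t=0.032; u2·a0=0.6083·14.758=8.977; a1+…+a4=8.440 < 8.977 ≤ a1+…+a5=14.758 → R5 fires; G=8 Z=5 P=8 M=4 S=10
Draw 3: a1=0.916, a2=2.848, a3=0.448, a4=4.896, a5=5.850, a0=14.958; τ=−ln(0.4903)/14.958=0.048 → t=0.080; u2·a0=0.9763·14.958=14.603; a1+…+a4=9.108 < 14.603 ≤ a1+…+a5=14.958 → R5 fires; G=9 Z=4 P=8 M=4 S=11
Draw 4: a1=0.916, a2=2.848, a3=0.504, a4=5.508, a5=5.148, a0=14.924; τ=−ln(0.1424)/14.924=0.131 → t=0.210; u2·a0=0.2366·14.924=3.531; a1=0.916 < 3.531 ≤ a1+a2=3.764 → R2 fires; G=9 Z=5 P=8 M=3 S=11
Draw 5: a1=0.687, a2=2.136, a3=0.504, a4=4.131, a5=6.435, a0=13.893; τ=−ln(0.8387)/13.893=0.013 → t=0.223; u2·a0=0.5686·13.893=7.900; a1+…+a4=7.458 < 7.900 ≤ a1+…+a5=13.893 → R5 fires; G=10 Z=4 P=8 M=3 S=12
Draw 6: a1=0.687, a2=2.136, a3=0.560, a4=4.590, a5=5.616, a0=13.589; τ=−ln(0.5454)/13.589=0.045 → t=0.268; u2·a0=0.4095·13.589=5.565; a1+…+a3=3.383 < 5.565 ≤ a1+…+a4=7.973 → R4 fires; G=9 Z=5 P=8 M=2 S=14
Draw 7: a1=0.458, a2=1.424, a3=0.504, a4=2.754, a5=8.190, a0=13.330; τ=−ln(0.1612)/13.330=0.137 → t=0.405; u2·a0=0.3949·13.330=5.264; a1+…+a4=5.140 < 5.264 ≤ a1+…+a5=13.330 → R5 fires; G=10 Z=4 P=8 M=2 S=15
Draw 8: a1=0.458, a2=1.424, a3=0.560, a4=3.060, a5=7.020, a0=12.522; τ=−ln(0.5384)/12.522=0.049 → t=0.454; u2·a0=0.3651·12.522=4.572; a1+…+a3=2.442 < 4.572 ≤ a1+…+a4=5.502 → R4 fires; G=9 Z=5 P=8 M=1 S=17
Draw 9: a1=0.229, a2=0.712, a3=0.504, a4=1.377, a5=9.945, a0=12.767; τ=−ln(0.4031)/12.767=0.071 → t=0.525; u2·a0=0.8699·12.767=11.106; a1+…+a4=2.822 < 11.106 ≤ a1+…+a5=12.767 → R5 fires; G=10 Z=4 P=8 M=1 S=18
Draw 10: a1=0.229, a2=0.712, a3=0.560, a4=1.530, a5=8.424, a0=11.455; τ=−ln(0.3989)/11.455=0.080 → t=0.605; u2·a0=0.5742·11.455=6.577; a1+…+a4=3.031 < 6.577 ≤ a1+…+a5=11.455 → R5 fires; G=11 Z=3 P=8 M=1 S=19
Draw 11: a1=0.229, a2=0.712, a3=0.616, a4=1.683, a5=6.669, a0=9.909; τ=−ln(0.4362)/9.909=0.084 → t=0.689; u2·a0=0.6702·9.909=6.641; a1+…+a4=3.240 < 6.641 ≤ a1+…+a5=9.909 → R5 fires; G=12 Z=2 P=8 M=1 S=20
Draw 12: a1=0.229, a2=0.712, a3=0.672, a4=1.836, a5=4.680, a0=8.129; τ=−ln(0.0323)/8.129=0.422 → t=1.111 > T=0.92: stop.
Read off Z at T=0.92: 2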